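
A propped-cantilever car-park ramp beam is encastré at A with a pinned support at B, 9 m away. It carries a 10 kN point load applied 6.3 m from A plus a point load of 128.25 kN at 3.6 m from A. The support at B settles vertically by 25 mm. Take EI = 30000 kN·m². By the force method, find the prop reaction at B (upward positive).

Remove the prop at B; the released (primary) structure is a cantilever built in at A.
Primary-structure tip deflection at B by superposition:
  point load 10 at a = 6.3: Pa²(3L − a)/(6EI) = 1369/EI
  point load 128.25 at a = 3.6: Pa²(3L − a)/(6EI) = 6482/EI
  δ_0 = 7852/EI
Flexibility coefficient — unit upward force at B: δ_{BB} = L³/(3EI) = 243/EI.
With EI = 30000 kN·m²: δ_0 = 0.26172 m and δ_{BB} = 0.0081 m/kN.
Compatibility — the beam at B must follow the support down by 0.025 m: δ_0 − R_B·δ_{BB} = 0.025, so R_B = (0.26172 − 0.025)/0.0081 = 29.22 kN.

R_B = 29.22 kN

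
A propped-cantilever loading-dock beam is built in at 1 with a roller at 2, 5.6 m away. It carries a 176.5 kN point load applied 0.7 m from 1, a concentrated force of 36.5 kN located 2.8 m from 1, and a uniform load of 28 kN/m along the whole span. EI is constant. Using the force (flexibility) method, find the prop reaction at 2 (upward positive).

Remove the prop at 2; the released (primary) structure is a cantilever built in at 1.
Downward deflection at the released point 2 due to the loads:
  point load 176.5 at a = 0.7: Pa²(3L − a)/(6EI) = 232.1/EI
  point load 36.5 at a = 2.8: Pa²(3L − a)/(6EI) = 667.7/EI
  UDL 28: wL⁴/(8EI) = 3442/EI
  δ_0 = 4342/EI
Flexibility coefficient — unit upward force at 2: δ_{22} = L³/(3EI) = 58.54/EI.
The prop prevents deflection at 2: R_2 = δ_0/δ_{22} = 4342/58.54 = 74.17 kN.

R_2 = 74.17 kN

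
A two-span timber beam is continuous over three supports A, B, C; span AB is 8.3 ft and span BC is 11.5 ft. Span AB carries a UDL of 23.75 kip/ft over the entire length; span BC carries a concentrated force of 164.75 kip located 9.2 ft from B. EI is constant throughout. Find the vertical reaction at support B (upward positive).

Insert a hinge at B; M_B is the redundant, and each span becomes simply supported.
End slopes at the hinge B, treating each span as simply supported:
  span AB: UDL 23.75: wL³/(24EI) = 565.8/EI
  span BC: point load 164.75 at a = 9.2: Pab(L + b)/(6LEI) = 697.2/EI
  relative rotation θ_0 = (565.8 + 697.2)/EI = 1263/EI
A unit hogging moment at B produces rotation L₁/(3EI) + L₂/(3EI) = 6.6/EI.
Slope continuity at B: θ_0 = M_B·6.6/EI, so M_B = 1263/6.6 = 191.4 kip·ft (hogging).
Span AB, ΣM about A with M_B applied at B: R_B^{AB}·8.3 = 818.1 + 191.4, so R_B^{AB} = 121.6 kip and R_A = 197.1 − 121.6 = 75.51 kip.
Span BC, ΣM about C: R_B^{BC}·11.5 = 378.9 + 191.4, so R_B^{BC} = 49.59 kip and R_C = 164.8 − 49.59 = 115.2 kip.
R_B = 121.6 + 49.59 = 171.2 kip.

R_B = 171.2 kip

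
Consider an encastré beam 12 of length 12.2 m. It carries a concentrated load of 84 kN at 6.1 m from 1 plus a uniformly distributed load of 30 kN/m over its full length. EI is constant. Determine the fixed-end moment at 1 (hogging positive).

M_1 = 500.2 kN·m

Release both end moments; the primary structure is a simply-supported span 12 with redundants M_1 and M_2.
Simple-span end rotations at 1 and 2 under the given loads:
  at 1: point load 84 at a = 6.1: Pab(L + b)/(6LEI) = 781.4/EI
  at 2: point load 84 at a = 6.1: Pab(L + a)/(6LEI) = 781.4/EI
  at 1: UDL 30: wL³/(24EI) = 2270/EI
  at 2: UDL 30: wL³/(24EI) = 2270/EI
  θ_10 = 3051/EI,  θ_20 = 3051/EI
Flexibility coefficients: a unit moment at one end gives L/(3EI) there and L/(6EI) at the far end, so f₁₁ = f₂₂ = 4.067/EI and f₁₂ = f₂₁ = 2.033/EI.
Compatibility — zero rotation at each built-in end:
  4.067 M_1 + 2.033 M_2 = 3051
  2.033 M_1 + 4.067 M_2 = 3051
Solving the pair gives M_1 = 500.2 kN·m and M_2 = 500.2 kN·m (hogging).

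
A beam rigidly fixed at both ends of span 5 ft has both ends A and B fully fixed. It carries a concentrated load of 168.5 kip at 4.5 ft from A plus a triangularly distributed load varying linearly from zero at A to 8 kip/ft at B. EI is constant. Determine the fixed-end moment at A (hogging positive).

Take the two fixed-end moments M_A, M_B as redundants; the released structure is the simple span AB.
Simple-span end rotations at A and B under the given loads:
  at A: point load 168.5 at a = 4.5: Pab(L + b)/(6LEI) = 69.51/EI
  at B: point load 168.5 at a = 4.5: Pab(L + a)/(6LEI) = 120.1/EI
  at A: triangular load, peak 8: 7w₀L³/(360EI) = 19.44/EI
  at B: triangular load, peak 8: w₀L³/(45EI) = 22.22/EI
  θ_A0 = 88.95/EI,  θ_B0 = 142.3/EI
Flexibility coefficients: a unit moment at one end gives L/(3EI) there and L/(6EI) at the far end, so f₁₁ = f₂₂ = 1.667/EI and f₁₂ = f₂₁ = 0.8333/EI.
Compatibility — zero rotation at each built-in end:
  1.667 M_A + 0.8333 M_B = 88.95
  0.8333 M_A + 1.667 M_B = 142.3
Solving the pair gives M_A = 14.25 kip·ft and M_B = 78.24 kip·ft (hogging).

M_A = 14.25 kip·ft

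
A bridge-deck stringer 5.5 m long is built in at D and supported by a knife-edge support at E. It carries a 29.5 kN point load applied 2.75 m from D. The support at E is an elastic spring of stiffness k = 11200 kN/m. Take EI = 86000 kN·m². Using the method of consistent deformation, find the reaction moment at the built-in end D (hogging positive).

Release the roller at E. Primary structure: cantilever fixed at D.
Primary-structure tip deflection at E by superposition:
  point load 29.5 at a = 2.75: Pa²(3L − a)/(6EI) = 511.3/EI
Flexibility coefficient — unit upward force at E: δ_{EE} = L³/(3EI) = 55.46/EI.
With EI = 86000 kN·m²: δ_0 = 0.005945 m and δ_{EE} = 0.000645 m/kN.
Compatibility — the spring shortens by R_E/k under the reaction it provides: δ_0 − R_E·δ_{EE} = R_E/k. With 1/k = 0.000089 m/kN, R_E = δ_0 / (δ_{EE} + 1/k) = 0.005945 / (0.000645 + 0.000089) = 8.098 kN.
Moment equilibrium about D: M_D = Σ(load moments about D) − R_E·L = 81.12 − 8.098×5.5 = 36.59 kN·m.

M_D = 36.59 kN·m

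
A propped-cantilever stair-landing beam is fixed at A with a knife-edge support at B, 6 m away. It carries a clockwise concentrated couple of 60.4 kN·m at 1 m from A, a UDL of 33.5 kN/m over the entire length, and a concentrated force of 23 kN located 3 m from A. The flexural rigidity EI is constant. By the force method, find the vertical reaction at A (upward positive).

Release the roller at B. Primary structure: cantilever fixed at A.
Free-end deflection of the primary structure under the applied loading (downward +):
  clockwise couple 60.4 at a = 1: M₀a(2L − a)/(2EI) = 332.2/EI
  UDL 33.5: wL⁴/(8EI) = 5427/EI
  point load 23 at a = 3: Pa²(3L − a)/(6EI) = 517.5/EI
  δ_0 = 6277/EI
Tip deflection under a unit load at B: L³/(3EI) = 72/EI.
Compatibility at B: δ_0 − R_B·δ_{BB} = 0, so R_B = 6277/72 = 87.18 kN.
Vertical equilibrium: R_A = ΣP − R_B = 224 − 87.18 = 136.8 kN.

R_A = 136.8 kN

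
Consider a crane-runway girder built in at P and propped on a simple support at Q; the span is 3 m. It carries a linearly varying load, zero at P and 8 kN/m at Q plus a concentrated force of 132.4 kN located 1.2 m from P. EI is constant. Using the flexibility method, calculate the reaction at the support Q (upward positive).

Release the roller at Q. Primary structure: cantilever fixed at P.
Downward deflection at the released point Q due to the loads:
  triangular load, peak 8 at the free end: 11w₀L⁴/(120EI) = 59.4/EI
  point load 132.4 at a = 1.2: Pa²(3L − a)/(6EI) = 247.9/EI
  δ_0 = 307.3/EI
Flexibility coefficient — unit upward force at Q: δ_{QQ} = L³/(3EI) = 9/EI.
The prop prevents deflection at Q: R_Q = δ_0/δ_{QQ} = 307.3/9 = 34.14 kN.

R_Q = 34.14 kN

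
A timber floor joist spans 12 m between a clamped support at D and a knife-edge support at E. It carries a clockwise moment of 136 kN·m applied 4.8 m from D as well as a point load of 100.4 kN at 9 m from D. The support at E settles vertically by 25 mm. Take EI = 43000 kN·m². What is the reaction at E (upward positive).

R_E = 72.55 kN

Choose R_E as the redundant. The primary structure is the cantilever fixed at D.
Free-end deflection of the primary structure under the applied loading (downward +):
  clockwise couple 136 at a = 4.8: M₀a(2L − a)/(2EI) = 6267/EI
  point load 100.4 at a = 9: Pa²(3L − a)/(6EI) = 36596/EI
  δ_0 = 42863/EI
Tip deflection under a unit load at E: L³/(3EI) = 576/EI.
With EI = 43000 kN·m²: δ_0 = 0.99681 m and δ_{EE} = 0.013395 m/kN.
Compatibility — the beam at E must follow the support down by 0.025 m: δ_0 − R_E·δ_{EE} = 0.025, so R_E = (0.99681 − 0.025)/0.013395 = 72.55 kN.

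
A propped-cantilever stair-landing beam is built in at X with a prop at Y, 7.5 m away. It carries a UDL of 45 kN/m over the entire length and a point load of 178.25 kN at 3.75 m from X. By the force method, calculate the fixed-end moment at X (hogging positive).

Release the roller at Y. Primary structure: cantilever fixed at X.
Deflection at Y on the released cantilever, summing each load's contribution:
  UDL 45: wL⁴/(8EI) = 17798/EI
  point load 178.25 at a = 3.75: Pa²(3L − a)/(6EI) = 7833/EI
  δ_0 = 25631/EI
Flexibility coefficient — unit upward force at Y: δ_{YY} = L³/(3EI) = 140.6/EI.
Compatibility at Y: δ_0 − R_Y·δ_{YY} = 0, so R_Y = 25631/140.6 = 182.3 kN.
Moment equilibrium about X: M_X = Σ(load moments about X) − R_Y·L = 1934 − 182.3×7.5 = 567.1 kN·m.

M_X = 567.1 kN·m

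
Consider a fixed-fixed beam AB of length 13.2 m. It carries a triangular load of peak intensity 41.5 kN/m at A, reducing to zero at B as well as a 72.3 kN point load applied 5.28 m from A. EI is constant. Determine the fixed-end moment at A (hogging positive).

Take the two fixed-end moments M_A, M_B as redundants; the released structure is the simple span AB.
On the primary (simply-supported) span, the end slopes from the loading are:
  at A: triangular load, peak 41.5: w₀L³/(45EI) = 2121/EI
  at B: triangular load, peak 41.5: 7w₀L³/(360EI) = 1856/EI
  at A: point load 72.3 at a = 5.28: Pab(L + b)/(6LEI) = 806.2/EI
  at B: point load 72.3 at a = 5.28: Pab(L + a)/(6LEI) = 705.5/EI
  θ_A0 = 2927/EI,  θ_B0 = 2561/EI
Flexibility coefficients: a unit moment at one end gives L/(3EI) there and L/(6EI) at the far end, so f₁₁ = f₂₂ = 4.4/EI and f₁₂ = f₂₁ = 2.2/EI.
Compatibility — zero rotation at each built-in end:
  4.4 M_A + 2.2 M_B = 2927
  2.2 M_A + 4.4 M_B = 2561
Solving the pair gives M_A = 499 kN·m and M_B = 332.7 kN·m (hogging).

M_A = 499 kN·m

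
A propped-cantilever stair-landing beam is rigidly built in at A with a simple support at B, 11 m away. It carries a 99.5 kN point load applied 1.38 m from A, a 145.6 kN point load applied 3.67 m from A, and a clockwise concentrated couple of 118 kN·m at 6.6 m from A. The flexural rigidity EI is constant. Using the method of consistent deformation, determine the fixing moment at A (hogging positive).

M_A = 378.5 kN·m

Take the reaction at B as the redundant and release it; the primary structure is a cantilever fixed at A.
Free-end deflection of the primary structure under the applied loading (downward +):
  point load 99.5 at a = 1.38: Pa²(3L − a)/(6EI) = 998.6/EI
  point load 145.6 at a = 3.67: Pa²(3L − a)/(6EI) = 9586/EI
  clockwise couple 118 at a = 6.6: M₀a(2L − a)/(2EI) = 5997/EI
  δ_0 = 16582/EI
Tip deflection under a unit load at B: L³/(3EI) = 443.7/EI.
The prop prevents deflection at B: R_B = δ_0/δ_{BB} = 16582/443.7 = 37.37 kN.
Moment equilibrium about A: M_A = Σ(load moments about A) − R_B·L = 789.7 − 37.37×11 = 378.5 kN·m.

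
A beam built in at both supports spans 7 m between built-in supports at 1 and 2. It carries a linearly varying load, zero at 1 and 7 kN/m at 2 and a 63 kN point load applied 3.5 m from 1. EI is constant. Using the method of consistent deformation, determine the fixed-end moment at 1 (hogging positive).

Take the two fixed-end moments M_1, M_2 as redundants; the released structure is the simple span 12.
On the primary (simply-supported) span, the end slopes from the loading are:
  at 1: triangular load, peak 7: 7w₀L³/(360EI) = 46.69/EI
  at 2: triangular load, peak 7: w₀L³/(45EI) = 53.36/EI
  at 1: point load 63 at a = 3.5: Pab(L + b)/(6LEI) = 192.9/EI
  at 2: point load 63 at a = 3.5: Pab(L + a)/(6LEI) = 192.9/EI
  θ_10 = 239.6/EI,  θ_20 = 246.3/EI
Flexibility coefficients: a unit moment at one end gives L/(3EI) there and L/(6EI) at the far end, so f₁₁ = f₂₂ = 2.333/EI and f₁₂ = f₂₁ = 1.167/EI.
Compatibility — zero rotation at each built-in end:
  2.333 M_1 + 1.167 M_2 = 239.6
  1.167 M_1 + 2.333 M_2 = 246.3
Solving the pair gives M_1 = 66.56 kN·m and M_2 = 72.28 kN·m (hogging).

M_1 = 66.56 kN·m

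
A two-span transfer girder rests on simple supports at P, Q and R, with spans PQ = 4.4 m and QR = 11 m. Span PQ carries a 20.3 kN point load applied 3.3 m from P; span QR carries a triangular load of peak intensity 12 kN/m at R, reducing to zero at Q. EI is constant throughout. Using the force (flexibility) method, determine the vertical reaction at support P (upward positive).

R_P = -9.627 kN

Take M_Q as the redundant. Released structure: two simple spans PQ and QR with a hinge at Q.
End slopes at the hinge Q, treating each span as simply supported:
  span PQ: point load 20.3 at a = 3.3: Pab(L + a)/(6LEI) = 21.49/EI
  span QR: triangular load, peak 12: 7w₀L³/(360EI) = 310.6/EI
  relative rotation θ_0 = (21.49 + 310.6)/EI = 332.1/EI
A unit hogging moment at Q produces rotation L₁/(3EI) + L₂/(3EI) = 5.133/EI.
Slope continuity at Q: θ_0 = M_Q·5.133/EI, so M_Q = 332.1/5.133 = 64.69 kN·m (hogging).
Span PQ, ΣM about P with M_Q applied at Q: R_Q^{PQ}·4.4 = 66.99 + 64.69, so R_Q^{PQ} = 29.93 kN and R_P = 20.3 − 29.93 = -9.627 kN.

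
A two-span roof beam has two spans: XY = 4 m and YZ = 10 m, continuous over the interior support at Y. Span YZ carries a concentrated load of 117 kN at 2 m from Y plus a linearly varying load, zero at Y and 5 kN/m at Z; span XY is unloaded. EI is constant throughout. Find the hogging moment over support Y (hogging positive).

M_Y = 141.2 kN·m

Take M_Y as the redundant. Released structure: two simple spans XY and YZ with a hinge at Y.
Discontinuity in slope at Y on the released structure — sum the simple-span end rotations:
  span YZ: point load 117 at a = 2: Pab(L + b)/(6LEI) = 561.6/EI
  span YZ: triangular load, peak 5: 7w₀L³/(360EI) = 97.22/EI
  relative rotation θ_0 = (0 + 658.8)/EI = 658.8/EI
A unit hogging moment at Y produces rotation L₁/(3EI) + L₂/(3EI) = 4.667/EI.
Slope continuity at Y: θ_0 = M_Y·4.667/EI, so M_Y = 658.8/4.667 = 141.2 kN·m (hogging).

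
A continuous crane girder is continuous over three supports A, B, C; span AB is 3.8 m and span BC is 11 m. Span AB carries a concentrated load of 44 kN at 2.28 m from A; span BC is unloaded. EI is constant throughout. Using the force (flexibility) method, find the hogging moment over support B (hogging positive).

M_B = 8.243 kN·m

Take M_B as the redundant. Released structure: two simple spans AB and BC with a hinge at B.
Rotations at B on the released spans (each span's end-slope, ×1/EI):
  span AB: point load 44 at a = 2.28: Pab(L + a)/(6LEI) = 40.66/EI
  relative rotation θ_0 = (40.66 + 0)/EI = 40.66/EI
A unit hogging moment at B produces rotation L₁/(3EI) + L₂/(3EI) = 4.933/EI.
Slope continuity at B: θ_0 = M_B·4.933/EI, so M_B = 40.66/4.933 = 8.243 kN·m (hogging).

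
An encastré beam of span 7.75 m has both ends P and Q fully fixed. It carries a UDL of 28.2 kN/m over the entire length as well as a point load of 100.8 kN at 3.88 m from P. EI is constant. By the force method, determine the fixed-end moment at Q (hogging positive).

Release both end moments; the primary structure is a simply-supported span PQ with redundants M_P and M_Q.
On the primary (simply-supported) span, the end slopes from the loading are:
  at P: UDL 28.2: wL³/(24EI) = 546.9/EI
  at Q: UDL 28.2: wL³/(24EI) = 546.9/EI
  at P: point load 100.8 at a = 3.88: Pab(L + b)/(6LEI) = 378.2/EI
  at Q: point load 100.8 at a = 3.88: Pab(L + a)/(6LEI) = 378.6/EI
  θ_P0 = 925.2/EI,  θ_Q0 = 925.5/EI
Flexibility coefficients: a unit moment at one end gives L/(3EI) there and L/(6EI) at the far end, so f₁₁ = f₂₂ = 2.583/EI and f₁₂ = f₂₁ = 1.292/EI.
Compatibility — zero rotation at each built-in end:
  2.583 M_P + 1.292 M_Q = 925.2
  1.292 M_P + 2.583 M_Q = 925.5
Solving the pair gives M_P = 238.7 kN·m and M_Q = 238.9 kN·m (hogging).

M_Q = 238.9 kN·m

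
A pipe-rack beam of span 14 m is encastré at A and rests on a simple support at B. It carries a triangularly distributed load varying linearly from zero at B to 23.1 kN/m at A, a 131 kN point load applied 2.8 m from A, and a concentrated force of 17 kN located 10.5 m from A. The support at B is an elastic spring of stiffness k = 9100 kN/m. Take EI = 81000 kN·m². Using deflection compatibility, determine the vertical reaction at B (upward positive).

Release the roller at B. Primary structure: cantilever fixed at A.
Downward deflection at the released point B due to the loads:
  triangular load, peak 23.1 at the fixed end: w₀L⁴/(30EI) = 29580/EI
  point load 131 at a = 2.8: Pa²(3L − a)/(6EI) = 6710/EI
  point load 17 at a = 10.5: Pa²(3L − a)/(6EI) = 9840/EI
  δ_0 = 46130/EI
Flexibility coefficient — unit upward force at B: δ_{BB} = L³/(3EI) = 914.7/EI.
With EI = 81000 kN·m²: δ_0 = 0.56951 m and δ_{BB} = 0.011292 m/kN.
Compatibility — the spring shortens by R_B/k under the reaction it provides: δ_0 − R_B·δ_{BB} = R_B/k. With 1/k = 0.00011 m/kN, R_B = δ_0 / (δ_{BB} + 1/k) = 0.56951 / (0.011292 + 0.00011) = 49.95 kN.

R_B = 49.95 kN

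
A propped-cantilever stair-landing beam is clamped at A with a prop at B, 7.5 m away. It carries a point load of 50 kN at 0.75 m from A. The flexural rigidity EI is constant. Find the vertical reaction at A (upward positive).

R_A = 49.27 kN

Choose R_B as the redundant. The primary structure is the cantilever fixed at A.
Downward deflection at the released point B due to the loads:
  point load 50 at a = 0.75: Pa²(3L − a)/(6EI) = 102/EI
Tip deflection under a unit load at B: L³/(3EI) = 140.6/EI.
Compatibility at B: δ_0 − R_B·δ_{BB} = 0, so R_B = 102/140.6 = 0.725 kN.
Vertical equilibrium: R_A = ΣP − R_B = 50 − 0.725 = 49.27 kN.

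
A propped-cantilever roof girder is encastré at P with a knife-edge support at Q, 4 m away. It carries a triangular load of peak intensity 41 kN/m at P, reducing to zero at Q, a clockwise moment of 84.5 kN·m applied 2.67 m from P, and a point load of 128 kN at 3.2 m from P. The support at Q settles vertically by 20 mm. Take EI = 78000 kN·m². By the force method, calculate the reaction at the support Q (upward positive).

Remove the prop at Q; the released (primary) structure is a cantilever built in at P.
Downward deflection at the released point Q due to the loads:
  triangular load, peak 41 at the fixed end: w₀L⁴/(30EI) = 349.9/EI
  clockwise couple 84.5 at a = 2.67: M₀a(2L − a)/(2EI) = 601.3/EI
  point load 128 at a = 3.2: Pa²(3L − a)/(6EI) = 1922/EI
  δ_0 = 2874/EI
Flexibility coefficient — unit upward force at Q: δ_{QQ} = L³/(3EI) = 21.33/EI.
With EI = 78000 kN·m²: δ_0 = 0.03684 m and δ_{QQ} = 0.000274 m/kN.
Compatibility — the beam at Q must follow the support down by 0.02 m: δ_0 − R_Q·δ_{QQ} = 0.02, so R_Q = (0.03684 − 0.02)/0.000274 = 61.57 kN.

R_Q = 61.57 kN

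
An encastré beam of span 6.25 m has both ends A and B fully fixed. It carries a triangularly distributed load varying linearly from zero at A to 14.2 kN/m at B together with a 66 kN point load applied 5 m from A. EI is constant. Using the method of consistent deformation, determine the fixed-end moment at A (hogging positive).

Release both end moments; the primary structure is a simply-supported span AB with redundants M_A and M_B.
Simple-span end rotations at A and B under the given loads:
  at A: triangular load, peak 14.2: 7w₀L³/(360EI) = 67.41/EI
  at B: triangular load, peak 14.2: w₀L³/(45EI) = 77.04/EI
  at A: point load 66 at a = 5: Pab(L + b)/(6LEI) = 82.5/EI
  at B: point load 66 at a = 5: Pab(L + a)/(6LEI) = 123.8/EI
  θ_A0 = 149.9/EI,  θ_B0 = 200.8/EI
Flexibility coefficients: a unit moment at one end gives L/(3EI) there and L/(6EI) at the far end, so f₁₁ = f₂₂ = 2.083/EI and f₁₂ = f₂₁ = 1.042/EI.
Compatibility — zero rotation at each built-in end:
  2.083 M_A + 1.042 M_B = 149.9
  1.042 M_A + 2.083 M_B = 200.8
Solving the pair gives M_A = 31.69 kN·m and M_B = 80.53 kN·m (hogging).

M_A = 31.69 kN·m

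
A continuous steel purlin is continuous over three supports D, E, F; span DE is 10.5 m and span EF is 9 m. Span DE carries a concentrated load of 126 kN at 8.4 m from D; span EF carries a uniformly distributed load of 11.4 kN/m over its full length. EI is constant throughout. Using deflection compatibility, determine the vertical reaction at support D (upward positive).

R_D = 10.36 kN

Insert a hinge at E; M_E is the redundant, and each span becomes simply supported.
Discontinuity in slope at E on the released structure — sum the simple-span end rotations:
  span DE: point load 126 at a = 8.4: Pab(L + a)/(6LEI) = 666.8/EI
  span EF: UDL 11.4: wL³/(24EI) = 346.3/EI
  relative rotation θ_0 = (666.8 + 346.3)/EI = 1013/EI
A unit hogging moment at E produces rotation L₁/(3EI) + L₂/(3EI) = 6.5/EI.
Compatibility: M_E·(L₁+L₂)/(3EI) = θ_0, giving M_E = 155.9 kN·m (hogging).
Span DE, ΣM about D with M_E applied at E: R_E^{DE}·10.5 = 1058 + 155.9, so R_E^{DE} = 115.6 kN and R_D = 126 − 115.6 = 10.36 kN.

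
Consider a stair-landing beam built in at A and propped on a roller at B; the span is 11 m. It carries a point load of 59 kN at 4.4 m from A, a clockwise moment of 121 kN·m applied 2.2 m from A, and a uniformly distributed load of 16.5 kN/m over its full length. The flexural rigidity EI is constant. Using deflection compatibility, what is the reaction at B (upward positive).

Remove the prop at B; the released (primary) structure is a cantilever built in at A.
Free-end deflection of the primary structure under the applied loading (downward +):
  point load 59 at a = 4.4: Pa²(3L − a)/(6EI) = 5445/EI
  clockwise couple 121 at a = 2.2: M₀a(2L − a)/(2EI) = 2635/EI
  UDL 16.5: wL⁴/(8EI) = 30197/EI
  δ_0 = 38277/EI
Flexibility coefficient — unit upward force at B: δ_{BB} = L³/(3EI) = 443.7/EI.
The prop prevents deflection at B: R_B = δ_0/δ_{BB} = 38277/443.7 = 86.27 kN.

R_B = 86.27 kN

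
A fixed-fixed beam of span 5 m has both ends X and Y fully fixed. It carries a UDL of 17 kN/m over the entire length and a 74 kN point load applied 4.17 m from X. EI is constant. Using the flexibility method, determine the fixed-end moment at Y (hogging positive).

M_Y = 78.14 kN·m

Take the two fixed-end moments M_X, M_Y as redundants; the released structure is the simple span XY.
On the primary (simply-supported) span, the end slopes from the loading are:
  at X: UDL 17: wL³/(24EI) = 88.54/EI
  at Y: UDL 17: wL³/(24EI) = 88.54/EI
  at X: point load 74 at a = 4.17: Pab(L + b)/(6LEI) = 49.77/EI
  at Y: point load 74 at a = 4.17: Pab(L + a)/(6LEI) = 78.29/EI
  θ_X0 = 138.3/EI,  θ_Y0 = 166.8/EI
Flexibility coefficients: a unit moment at one end gives L/(3EI) there and L/(6EI) at the far end, so f₁₁ = f₂₂ = 1.667/EI and f₁₂ = f₂₁ = 0.8333/EI.
Compatibility — zero rotation at each built-in end:
  1.667 M_X + 0.8333 M_Y = 138.3
  0.8333 M_X + 1.667 M_Y = 166.8
Solving the pair gives M_X = 43.92 kN·m and M_Y = 78.14 kN·m (hogging).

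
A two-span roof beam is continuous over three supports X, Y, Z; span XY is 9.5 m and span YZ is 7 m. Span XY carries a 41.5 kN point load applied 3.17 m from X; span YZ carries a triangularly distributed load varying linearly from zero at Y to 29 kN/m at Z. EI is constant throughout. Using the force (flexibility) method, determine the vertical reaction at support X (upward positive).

Take M_Y as the redundant. Released structure: two simple spans XY and YZ with a hinge at Y.
End slopes at the hinge Y, treating each span as simply supported:
  span XY: point load 41.5 at a = 3.17: Pab(L + a)/(6LEI) = 185.1/EI
  span YZ: triangular load, peak 29: 7w₀L³/(360EI) = 193.4/EI
  relative rotation θ_0 = (185.1 + 193.4)/EI = 378.5/EI
A unit hogging moment at Y produces rotation L₁/(3EI) + L₂/(3EI) = 5.5/EI.
Compatibility: M_Y·(L₁+L₂)/(3EI) = θ_0, giving M_Y = 68.82 kN·m (hogging).
Span XY, ΣM about X with M_Y applied at Y: R_Y^{XY}·9.5 = 131.6 + 68.82, so R_Y^{XY} = 21.09 kN and R_X = 41.5 − 21.09 = 20.41 kN.

R_X = 20.41 kN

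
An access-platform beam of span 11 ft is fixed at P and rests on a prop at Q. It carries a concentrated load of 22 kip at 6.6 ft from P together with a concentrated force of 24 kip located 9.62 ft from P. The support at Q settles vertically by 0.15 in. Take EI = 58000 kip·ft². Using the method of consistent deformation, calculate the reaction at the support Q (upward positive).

R_Q = 27.38 kip

Release the roller at Q. Primary structure: cantilever fixed at P.
Primary-structure tip deflection at Q by superposition:
  point load 22 at a = 6.6: Pa²(3L − a)/(6EI) = 4217/EI
  point load 24 at a = 9.62: Pa²(3L − a)/(6EI) = 8655/EI
  δ_0 = 12871/EI
Tip deflection under a unit load at Q: L³/(3EI) = 443.7/EI.
With EI = 58000 kip·ft²: δ_0 = 0.22192 ft and δ_{QQ} = 0.007649 ft/kip.
Compatibility — the beam at Q must follow the support down by 0.0125 ft: δ_0 − R_Q·δ_{QQ} = 0.0125, so R_Q = (0.22192 − 0.0125)/0.007649 = 27.38 kip.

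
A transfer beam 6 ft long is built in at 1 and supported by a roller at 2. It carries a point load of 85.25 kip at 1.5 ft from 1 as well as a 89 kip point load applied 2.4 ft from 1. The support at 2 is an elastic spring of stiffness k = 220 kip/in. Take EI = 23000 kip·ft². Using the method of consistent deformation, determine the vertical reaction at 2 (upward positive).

Release the roller at 2. Primary structure: cantilever fixed at 1.
Deflection at 2 on the released cantilever, summing each load's contribution:
  point load 85.25 at a = 1.5: Pa²(3L − a)/(6EI) = 527.5/EI
  point load 89 at a = 2.4: Pa²(3L − a)/(6EI) = 1333/EI
  δ_0 = 1860/EI
Flexibility coefficient — unit upward force at 2: δ_{22} = L³/(3EI) = 72/EI.
With EI = 23000 kip·ft²: δ_0 = 0.080885 ft and δ_{22} = 0.00313 ft/kip.
Compatibility — the spring shortens by R_2/k under the reaction it provides: δ_0 − R_2·δ_{22} = R_2/k. With 1/k = 1/(220×12) ft/kip = 0.000379 ft/kip, R_2 = δ_0 / (δ_{22} + 1/k) = 0.080885 / (0.00313 + 0.000379) = 23.05 kip.

R_2 = 23.05 kip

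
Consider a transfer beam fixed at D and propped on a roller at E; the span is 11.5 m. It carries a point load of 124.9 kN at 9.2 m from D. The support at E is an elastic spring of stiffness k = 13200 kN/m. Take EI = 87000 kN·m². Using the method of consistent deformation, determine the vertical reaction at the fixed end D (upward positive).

R_D = 38.1 kN

Release the roller at E. Primary structure: cantilever fixed at D.
Deflection at E on the released cantilever, summing each load's contribution:
  point load 124.9 at a = 9.2: Pa²(3L − a)/(6EI) = 44577/EI
Tip deflection under a unit load at E: L³/(3EI) = 507/EI.
With EI = 87000 kN·m²: δ_0 = 0.51238 m and δ_{EE} = 0.005827 m/kN.
Compatibility — the spring shortens by R_E/k under the reaction it provides: δ_0 − R_E·δ_{EE} = R_E/k. With 1/k = 0.000076 m/kN, R_E = δ_0 / (δ_{EE} + 1/k) = 0.51238 / (0.005827 + 0.000076) = 86.8 kN.
Vertical equilibrium: R_D = ΣP − R_E = 124.9 − 86.8 = 38.1 kN.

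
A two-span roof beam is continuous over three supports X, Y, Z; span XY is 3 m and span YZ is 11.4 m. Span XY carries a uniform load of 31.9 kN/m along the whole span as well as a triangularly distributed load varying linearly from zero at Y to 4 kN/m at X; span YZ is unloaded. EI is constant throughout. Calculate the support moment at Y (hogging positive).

Take M_Y as the redundant. Released structure: two simple spans XY and YZ with a hinge at Y.
Discontinuity in slope at Y on the released structure — sum the simple-span end rotations:
  span XY: UDL 31.9: wL³/(24EI) = 35.89/EI
  span XY: triangular load, peak 4: 7w₀L³/(360EI) = 2.1/EI
  relative rotation θ_0 = (37.99 + 0)/EI = 37.99/EI
A unit hogging moment at Y produces rotation L₁/(3EI) + L₂/(3EI) = 4.8/EI.
Compatibility: M_Y·(L₁+L₂)/(3EI) = θ_0, giving M_Y = 7.914 kN·m (hogging).

M_Y = 7.914 kN·m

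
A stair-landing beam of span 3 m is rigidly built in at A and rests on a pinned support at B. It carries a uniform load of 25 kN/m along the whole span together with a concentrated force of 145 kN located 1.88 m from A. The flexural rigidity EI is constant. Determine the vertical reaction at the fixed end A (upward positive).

R_A = 124.3 kN

Release the roller at B. Primary structure: cantilever fixed at A.
Downward deflection at the released point B due to the loads:
  UDL 25: wL⁴/(8EI) = 253.1/EI
  point load 145 at a = 1.88: Pa²(3L − a)/(6EI) = 608.2/EI
  δ_0 = 861.3/EI
Tip deflection under a unit load at B: L³/(3EI) = 9/EI.
Compatibility at B: δ_0 − R_B·δ_{BB} = 0, so R_B = 861.3/9 = 95.7 kN.
Vertical equilibrium: R_A = ΣP − R_B = 220 − 95.7 = 124.3 kN.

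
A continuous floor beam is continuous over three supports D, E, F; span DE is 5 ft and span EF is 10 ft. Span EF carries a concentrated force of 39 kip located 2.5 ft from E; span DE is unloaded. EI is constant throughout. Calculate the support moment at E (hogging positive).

M_E = 42.66 kip·ft

Take M_E as the redundant. Released structure: two simple spans DE and EF with a hinge at E.
Discontinuity in slope at E on the released structure — sum the simple-span end rotations:
  span EF: point load 39 at a = 2.5: Pab(L + b)/(6LEI) = 213.3/EI
  relative rotation θ_0 = (0 + 213.3)/EI = 213.3/EI
A unit hogging moment at E produces rotation L₁/(3EI) + L₂/(3EI) = 5/EI.
Compatibility: M_E·(L₁+L₂)/(3EI) = θ_0, giving M_E = 42.66 kip·ft (hogging).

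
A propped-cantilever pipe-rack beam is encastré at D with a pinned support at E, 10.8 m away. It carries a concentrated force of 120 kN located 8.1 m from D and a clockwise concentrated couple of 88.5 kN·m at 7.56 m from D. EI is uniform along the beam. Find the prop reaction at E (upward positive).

Choose R_E as the redundant. The primary structure is the cantilever fixed at D.
Downward deflection at the released point E due to the loads:
  point load 120 at a = 8.1: Pa²(3L − a)/(6EI) = 31886/EI
  clockwise couple 88.5 at a = 7.56: M₀a(2L − a)/(2EI) = 4697/EI
  δ_0 = 36583/EI
Tip deflection under a unit load at E: L³/(3EI) = 419.9/EI.
Compatibility at E: δ_0 − R_E·δ_{EE} = 0, so R_E = 36583/419.9 = 87.12 kN.

R_E = 87.12 kN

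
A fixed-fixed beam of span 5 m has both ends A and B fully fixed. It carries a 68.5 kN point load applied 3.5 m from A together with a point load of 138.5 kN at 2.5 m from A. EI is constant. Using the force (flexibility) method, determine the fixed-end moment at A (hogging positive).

M_A = 108.1 kN·m

Release both end moments; the primary structure is a simply-supported span AB with redundants M_A and M_B.
On the primary (simply-supported) span, the end slopes from the loading are:
  at A: point load 68.5 at a = 3.5: Pab(L + b)/(6LEI) = 77.92/EI
  at B: point load 68.5 at a = 3.5: Pab(L + a)/(6LEI) = 101.9/EI
  at A: point load 138.5 at a = 2.5: Pab(L + b)/(6LEI) = 216.4/EI
  at B: point load 138.5 at a = 2.5: Pab(L + a)/(6LEI) = 216.4/EI
  θ_A0 = 294.3/EI,  θ_B0 = 318.3/EI
Flexibility coefficients: a unit moment at one end gives L/(3EI) there and L/(6EI) at the far end, so f₁₁ = f₂₂ = 1.667/EI and f₁₂ = f₂₁ = 0.8333/EI.
Compatibility — zero rotation at each built-in end:
  1.667 M_A + 0.8333 M_B = 294.3
  0.8333 M_A + 1.667 M_B = 318.3
Solving the pair gives M_A = 108.1 kN·m and M_B = 136.9 kN·m (hogging).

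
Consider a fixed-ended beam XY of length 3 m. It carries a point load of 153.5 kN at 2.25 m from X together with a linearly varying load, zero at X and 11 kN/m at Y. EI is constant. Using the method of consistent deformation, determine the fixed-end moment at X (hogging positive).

M_X = 24.89 kN·m

Take the two fixed-end moments M_X, M_Y as redundants; the released structure is the simple span XY.
Simple-span end rotations at X and Y under the given loads:
  at X: point load 153.5 at a = 2.25: Pab(L + b)/(6LEI) = 53.96/EI
  at Y: point load 153.5 at a = 2.25: Pab(L + a)/(6LEI) = 75.55/EI
  at X: triangular load, peak 11: 7w₀L³/(360EI) = 5.775/EI
  at Y: triangular load, peak 11: w₀L³/(45EI) = 6.6/EI
  θ_X0 = 59.74/EI,  θ_Y0 = 82.15/EI
Flexibility coefficients: a unit moment at one end gives L/(3EI) there and L/(6EI) at the far end, so f₁₁ = f₂₂ = 1/EI and f₁₂ = f₂₁ = 0.5/EI.
Compatibility — zero rotation at each built-in end:
  1 M_X + 0.5 M_Y = 59.74
  0.5 M_X + 1 M_Y = 82.15
Solving the pair gives M_X = 24.89 kN·m and M_Y = 69.71 kN·m (hogging).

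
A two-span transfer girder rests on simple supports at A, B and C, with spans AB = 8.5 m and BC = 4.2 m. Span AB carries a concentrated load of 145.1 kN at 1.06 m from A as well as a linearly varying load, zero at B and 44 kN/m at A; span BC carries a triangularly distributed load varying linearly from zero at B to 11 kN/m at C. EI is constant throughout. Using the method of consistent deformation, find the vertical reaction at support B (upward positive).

R_B = 151.6 kN

Release continuity at B by inserting a hinge; the redundant is the internal moment M_B. The primary structure is two simply-supported spans AB and BC.
Discontinuity in slope at B on the released structure — sum the simple-span end rotations:
  span AB: point load 145.1 at a = 1.06: Pab(L + a)/(6LEI) = 214.5/EI
  span AB: triangular load, peak 44: 7w₀L³/(360EI) = 525.4/EI
  span BC: triangular load, peak 11: 7w₀L³/(360EI) = 15.85/EI
  relative rotation θ_0 = (739.9 + 15.85)/EI = 755.8/EI
A unit hogging moment at B produces rotation L₁/(3EI) + L₂/(3EI) = 4.233/EI.
Slope continuity at B: θ_0 = M_B·4.233/EI, so M_B = 755.8/4.233 = 178.5 kN·m (hogging).
Span AB, ΣM about A with M_B applied at B: R_B^{AB}·8.5 = 683.6 + 178.5, so R_B^{AB} = 101.4 kN and R_A = 332.1 − 101.4 = 230.7 kN.
Span BC, ΣM about C: R_B^{BC}·4.2 = 32.34 + 178.5, so R_B^{BC} = 50.21 kN and R_C = 23.1 − 50.21 = -27.11 kN.
R_B = 101.4 + 50.21 = 151.6 kN.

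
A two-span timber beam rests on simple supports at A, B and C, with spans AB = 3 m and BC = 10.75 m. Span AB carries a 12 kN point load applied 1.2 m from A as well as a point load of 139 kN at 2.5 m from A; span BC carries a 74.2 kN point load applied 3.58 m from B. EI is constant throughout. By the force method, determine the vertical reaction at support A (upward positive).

Take M_B as the redundant. Released structure: two simple spans AB and BC with a hinge at B.
End slopes at the hinge B, treating each span as simply supported:
  span AB: point load 12 at a = 1.2: Pab(L + a)/(6LEI) = 6.048/EI
  span AB: point load 139 at a = 2.5: Pab(L + a)/(6LEI) = 53.09/EI
  span BC: point load 74.2 at a = 3.58: Pab(L + b)/(6LEI) = 529.2/EI
  relative rotation θ_0 = (59.14 + 529.2)/EI = 588.3/EI
A unit hogging moment at B produces rotation L₁/(3EI) + L₂/(3EI) = 4.583/EI.
Slope continuity at B: θ_0 = M_B·4.583/EI, so M_B = 588.3/4.583 = 128.4 kN·m (hogging).
Span AB, ΣM about A with M_B applied at B: R_B^{AB}·3 = 361.9 + 128.4, so R_B^{AB} = 163.4 kN and R_A = 151 − 163.4 = -12.42 kN.

R_A = -12.42 kN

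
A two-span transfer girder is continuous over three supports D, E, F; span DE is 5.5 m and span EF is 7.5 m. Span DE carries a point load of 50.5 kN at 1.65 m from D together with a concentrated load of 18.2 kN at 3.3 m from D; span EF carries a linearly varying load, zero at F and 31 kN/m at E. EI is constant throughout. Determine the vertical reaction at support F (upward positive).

R_F = 26.58 kN

Insert a hinge at E; M_E is the redundant, and each span becomes simply supported.
End slopes at the hinge E, treating each span as simply supported:
  span DE: point load 50.5 at a = 1.65: Pab(L + a)/(6LEI) = 69.51/EI
  span DE: point load 18.2 at a = 3.3: Pab(L + a)/(6LEI) = 35.24/EI
  span EF: triangular load, peak 31: w₀L³/(45EI) = 290.6/EI
  relative rotation θ_0 = (104.7 + 290.6)/EI = 395.4/EI
A unit hogging moment at E produces rotation L₁/(3EI) + L₂/(3EI) = 4.333/EI.
Compatibility: M_E·(L₁+L₂)/(3EI) = θ_0, giving M_E = 91.24 kN·m (hogging).
Span EF, ΣM about F: R_E^{EF}·7.5 = 581.2 + 91.24, so R_E^{EF} = 89.67 kN and R_F = 116.2 − 89.67 = 26.58 kN.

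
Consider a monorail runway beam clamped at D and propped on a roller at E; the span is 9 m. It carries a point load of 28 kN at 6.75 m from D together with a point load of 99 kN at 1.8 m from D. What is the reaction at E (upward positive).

Choose R_E as the redundant. The primary structure is the cantilever fixed at D.
Primary-structure tip deflection at E by superposition:
  point load 28 at a = 6.75: Pa²(3L − a)/(6EI) = 4306/EI
  point load 99 at a = 1.8: Pa²(3L − a)/(6EI) = 1347/EI
  δ_0 = 5653/EI
Tip deflection under a unit load at E: L³/(3EI) = 243/EI.
Compatibility at E: δ_0 − R_E·δ_{EE} = 0, so R_E = 5653/243 = 23.26 kN.

R_E = 23.26 kN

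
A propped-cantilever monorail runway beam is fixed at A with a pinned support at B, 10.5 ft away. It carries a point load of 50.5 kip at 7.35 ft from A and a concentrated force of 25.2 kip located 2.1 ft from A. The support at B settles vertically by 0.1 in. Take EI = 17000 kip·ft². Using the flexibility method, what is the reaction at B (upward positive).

R_B = 29.5 kip

Release the roller at B. Primary structure: cantilever fixed at A.
Deflection at B on the released cantilever, summing each load's contribution:
  point load 50.5 at a = 7.35: Pa²(3L − a)/(6EI) = 10981/EI
  point load 25.2 at a = 2.1: Pa²(3L − a)/(6EI) = 544.5/EI
  δ_0 = 11525/EI
Flexibility coefficient — unit upward force at B: δ_{BB} = L³/(3EI) = 385.9/EI.
With EI = 17000 kip·ft²: δ_0 = 0.67796 ft and δ_{BB} = 0.022699 ft/kip.
Compatibility — the beam at B must follow the support down by 0.008333 ft: δ_0 − R_B·δ_{BB} = 0.008333, so R_B = (0.67796 − 0.008333)/0.022699 = 29.5 kip.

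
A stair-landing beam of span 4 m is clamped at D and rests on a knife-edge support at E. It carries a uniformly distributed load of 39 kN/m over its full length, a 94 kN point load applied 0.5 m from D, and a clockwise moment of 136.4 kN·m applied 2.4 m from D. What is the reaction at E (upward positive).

R_E = 103.6 kN

Choose R_E as the redundant. The primary structure is the cantilever fixed at D.
Downward deflection at the released point E due to the loads:
  UDL 39: wL⁴/(8EI) = 1248/EI
  point load 94 at a = 0.5: Pa²(3L − a)/(6EI) = 45.04/EI
  clockwise couple 136.4 at a = 2.4: M₀a(2L − a)/(2EI) = 916.6/EI
  δ_0 = 2210/EI
Flexibility coefficient — unit upward force at E: δ_{EE} = L³/(3EI) = 21.33/EI.
The prop prevents deflection at E: R_E = δ_0/δ_{EE} = 2210/21.33 = 103.6 kN.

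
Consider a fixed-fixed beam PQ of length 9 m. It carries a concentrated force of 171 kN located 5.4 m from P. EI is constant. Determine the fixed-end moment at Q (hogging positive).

M_Q = 221.6 kN·m

Take the two fixed-end moments M_P, M_Q as redundants; the released structure is the simple span PQ.
On the primary (simply-supported) span, the end slopes from the loading are:
  at P: point load 171 at a = 5.4: Pab(L + b)/(6LEI) = 775.7/EI
  at Q: point load 171 at a = 5.4: Pab(L + a)/(6LEI) = 886.5/EI
  θ_P0 = 775.7/EI,  θ_Q0 = 886.5/EI
Flexibility coefficients: a unit moment at one end gives L/(3EI) there and L/(6EI) at the far end, so f₁₁ = f₂₂ = 3/EI and f₁₂ = f₂₁ = 1.5/EI.
Compatibility — zero rotation at each built-in end:
  3 M_P + 1.5 M_Q = 775.7
  1.5 M_P + 3 M_Q = 886.5
Solving the pair gives M_P = 147.7 kN·m and M_Q = 221.6 kN·m (hogging).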